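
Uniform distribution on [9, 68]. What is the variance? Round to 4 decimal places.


Var = (b-a)^2 / 12
(b-a)^2 = (68 - 9)^2 = 3481
Var = 3481/12 ≈ 290.083333

290.0833


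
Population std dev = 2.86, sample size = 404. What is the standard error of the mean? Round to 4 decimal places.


SE = sigma / sqrt(n)
sqrt(404) ≈ 20.099751
SE = 2.86 / 20.099751 ≈ 0.142290

0.1423


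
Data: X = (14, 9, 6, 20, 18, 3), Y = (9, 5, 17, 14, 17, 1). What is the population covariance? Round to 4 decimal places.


Cov = (1/n)*sum((xi-xbar)(yi-ybar))
n = 6, xbar = 70/6 = 35/3 ≈ 11.666667, ybar = 63/6 = 10.5
sum((xi-xbar)(yi-ybar)) = 127
Cov = 127 / 6 = 127/6 ≈ 21.166667

21.1667


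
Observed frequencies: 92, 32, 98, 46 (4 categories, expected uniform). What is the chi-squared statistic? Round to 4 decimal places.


chi2 = sum((O-E)^2/E), E = total/4
total = 268, E = 268/4 = 67
(92 - 67)^2 / 67 = 625 / 67 = 625/67 ≈ 9.328358
(32 - 67)^2 / 67 = 1225 / 67 = 1225/67 ≈ 18.283582
(98 - 67)^2 / 67 = 961 / 67 = 961/67 ≈ 14.343284
(46 - 67)^2 / 67 = 441 / 67 = 441/67 ≈ 6.582090
chi2 = 3252/67 ≈ 48.537313

48.5373


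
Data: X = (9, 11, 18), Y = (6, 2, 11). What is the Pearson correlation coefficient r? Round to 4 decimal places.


r = sum((xi-xbar)(yi-ybar)) / sqrt(sum((xi-xbar)^2) * sum((yi-ybar)^2))
n = 3, xbar = 38/3 ≈ 12.666667, ybar = 19/3 ≈ 6.333333
Sxy = sum((xi-xbar)(yi-ybar)) = 100/3 ≈ 33.333333
Sxx = sum((xi-xbar)^2) = 134/3 ≈ 44.666667
Syy = sum((yi-ybar)^2) = 122/3 ≈ 40.666667
sqrt(Sxx*Syy) ≈ 42.619766
r = Sxy / sqrt(Sxx*Syy) = 33.333333 / 42.619766 ≈ 0.782110

0.7821


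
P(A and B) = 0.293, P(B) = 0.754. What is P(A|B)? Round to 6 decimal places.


P(A|B) = P(A and B) / P(B) = 0.293 / 0.754 = 293/754 ≈ 0.38859416

0.388594


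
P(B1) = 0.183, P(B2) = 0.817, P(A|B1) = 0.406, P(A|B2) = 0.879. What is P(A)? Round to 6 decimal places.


P(A) = P(A|B1)*P(B1) + P(A|B2)*P(B2)
P(A|B1)*P(B1) = 0.406 * 0.183 = 0.074298
P(A|B2)*P(B2) = 0.879 * 0.817 = 0.718143
P(A) = 0.074298 + 0.718143 = 0.792441

0.792441


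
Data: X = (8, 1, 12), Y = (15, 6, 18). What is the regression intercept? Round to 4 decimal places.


a = ybar - b*xbar, where b = sum((xi-xbar)(yi-ybar)) / sum((xi-xbar)^2)
n = 3, xbar = 21/3 = 7, ybar = 39/3 = 13
Sxy = sum((xi-xbar)(yi-ybar)) = 69
Sxx = sum((xi-xbar)^2) = 62
b = Sxy / Sxx = 69/62 ≈ 1.112903
a = 13 - 1.112903 * 7 = 323/62 ≈ 5.209677

5.2097


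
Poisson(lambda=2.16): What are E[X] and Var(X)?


E[X] = Var(X) = lambda = 2.16

2.16, 2.16


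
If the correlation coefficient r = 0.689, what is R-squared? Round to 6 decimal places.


R^2 = r^2 = (0.689)^2 = 0.474721

0.474721


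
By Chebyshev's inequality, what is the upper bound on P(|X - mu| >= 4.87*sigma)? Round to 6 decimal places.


P <= 1/k^2
k^2 = 4.87^2 = 23.7169
1/k^2 = 1 / 23.7169 ≈ 0.04216403

0.042164


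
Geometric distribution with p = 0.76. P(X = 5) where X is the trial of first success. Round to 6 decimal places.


P = (1-p)^(k-1) * p
(1-p)^(k-1) = 0.24^4 = 0.00331776
P = 0.00331776 * 0.76 ≈ 0.002521498

0.002521


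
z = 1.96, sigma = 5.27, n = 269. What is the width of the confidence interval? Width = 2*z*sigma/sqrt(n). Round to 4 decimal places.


width = 2*z*sigma/sqrt(n)
2*z*sigma = 2 * 1.96 * 5.27 = 20.6584
sqrt(269) ≈ 16.401219
width = 20.6584 / 16.401219 ≈ 1.259565

1.2596


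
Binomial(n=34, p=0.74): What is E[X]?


E[X] = n*p = 34 * 0.74 = 25.16

25.16


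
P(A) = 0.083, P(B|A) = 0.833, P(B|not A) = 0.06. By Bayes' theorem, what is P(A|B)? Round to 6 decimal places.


P(A|B) = P(B|A)*P(A) / P(B), P(B) = P(B|A)*P(A) + P(B|not A)*P(not A)
P(B|A)*P(A) = 0.833 * 0.083 = 0.069139
P(B|not A)*P(not A) = 0.06 * 0.917 = 0.05502
P(B) = 0.069139 + 0.05502 = 0.124159
P(A|B) = 0.069139 / 0.124159 ≈ 0.55685854

0.556859


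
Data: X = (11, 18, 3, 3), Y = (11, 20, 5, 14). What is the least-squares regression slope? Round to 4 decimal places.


b = sum((xi-xbar)(yi-ybar)) / sum((xi-xbar)^2)
n = 4, xbar = 35/4 = 8.75, ybar = 50/4 = 12.5
Sxy = sum((xi-xbar)(yi-ybar)) = 100.5
Sxx = sum((xi-xbar)^2) = 156.75
b = Sxy / Sxx = 134/209 ≈ 0.641148

0.6411


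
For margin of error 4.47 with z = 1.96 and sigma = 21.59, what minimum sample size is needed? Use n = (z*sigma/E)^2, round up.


z*sigma/E = 1.96 * 21.59 / 4.47 ≈ 9.466756
(z*sigma/E)^2 ≈ 89.619472
round up: n = 90

90


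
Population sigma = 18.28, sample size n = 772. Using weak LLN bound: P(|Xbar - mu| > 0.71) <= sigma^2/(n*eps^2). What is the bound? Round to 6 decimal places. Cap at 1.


bound = min(1, sigma^2/(n*eps^2))
sigma^2 = 18.28^2 = 334.1584
n*eps^2 = 772 * 0.71^2 = 772 * 0.5041 = 389.1652
sigma^2/(n*eps^2) = 334.1584 / 389.1652 ≈ 0.85865437

0.858654


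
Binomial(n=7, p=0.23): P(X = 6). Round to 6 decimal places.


P = C(n,k) * p^k * (1-p)^(n-k)
C(7,6) = 7
p^k = 0.23^6 ≈ 0.0001480359
(1-p)^(n-k) = 0.77^1 = 0.77
P = 7 * 0.0001480359 * 0.77 ≈ 0.000798

0.000798


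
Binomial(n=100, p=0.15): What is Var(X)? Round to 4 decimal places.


Var = n*p*(1-p) = 100 * 0.15 * 0.85 = 12.75

12.7500


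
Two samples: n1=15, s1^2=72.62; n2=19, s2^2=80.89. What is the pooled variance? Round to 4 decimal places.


sp^2 = ((n1-1)*s1^2 + (n2-1)*s2^2)/(n1+n2-2)
(n1-1)*s1^2 = 14 * 72.62 = 1016.68
(n2-1)*s2^2 = 18 * 80.89 = 1456.02
numerator = 1016.68 + 1456.02 = 2472.7
n1+n2-2 = 32
sp^2 = 2472.7 / 32 = 77.271875

77.2719


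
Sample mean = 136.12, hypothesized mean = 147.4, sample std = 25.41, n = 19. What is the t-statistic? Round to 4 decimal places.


t = (xbar - mu0) / (s/sqrt(n))
xbar - mu0 = 136.12 - 147.4 = -11.28
sqrt(19) ≈ 4.35889894
s/sqrt(n) = 25.41 / 4.35889894 ≈ 5.82945380
t = -11.28 / 5.82945380 ≈ -1.935001

-1.9350


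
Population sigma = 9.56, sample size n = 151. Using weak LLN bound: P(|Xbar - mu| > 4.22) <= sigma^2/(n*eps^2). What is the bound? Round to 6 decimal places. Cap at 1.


bound = min(1, sigma^2/(n*eps^2))
sigma^2 = 9.56^2 = 91.3936
n*eps^2 = 151 * 4.22^2 = 151 * 17.8084 = 2689.0684
sigma^2/(n*eps^2) = 91.3936 / 2689.0684 ≈ 0.03398709

0.033987


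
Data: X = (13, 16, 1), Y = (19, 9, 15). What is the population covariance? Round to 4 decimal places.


Cov = (1/n)*sum((xi-xbar)(yi-ybar))
n = 3, xbar = 30/3 = 10, ybar = 43/3 ≈ 14.333333
sum((xi-xbar)(yi-ybar)) = -24
Cov = -24 / 3 = -8

-8.0000


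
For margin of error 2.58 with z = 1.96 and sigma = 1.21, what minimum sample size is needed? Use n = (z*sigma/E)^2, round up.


z*sigma/E = 1.96 * 1.21 / 2.58 = 5929/6450 ≈ 0.919225
(z*sigma/E)^2 ≈ 0.844974
round up: n = 1

1


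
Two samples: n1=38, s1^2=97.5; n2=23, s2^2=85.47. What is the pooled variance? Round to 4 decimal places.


sp^2 = ((n1-1)*s1^2 + (n2-1)*s2^2)/(n1+n2-2)
(n1-1)*s1^2 = 37 * 97.5 = 3607.5
(n2-1)*s2^2 = 22 * 85.47 = 1880.34
numerator = 3607.5 + 1880.34 = 5487.84
n1+n2-2 = 59
sp^2 = 5487.84 / 59 = 137196/1475 ≈ 93.014237

93.0142


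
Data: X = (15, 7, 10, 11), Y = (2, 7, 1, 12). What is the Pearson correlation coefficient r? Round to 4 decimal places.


r = sum((xi-xbar)(yi-ybar)) / sqrt(sum((xi-xbar)^2) * sum((yi-ybar)^2))
n = 4, xbar = 43/4 = 10.75, ybar = 22/4 = 5.5
Sxy = sum((xi-xbar)(yi-ybar)) = -15.5
Sxx = sum((xi-xbar)^2) = 32.75
Syy = sum((yi-ybar)^2) = 77
sqrt(Sxx*Syy) ≈ 50.217029
r = Sxy / sqrt(Sxx*Syy) = -15.5 / 50.217029 ≈ -0.308660

-0.3087


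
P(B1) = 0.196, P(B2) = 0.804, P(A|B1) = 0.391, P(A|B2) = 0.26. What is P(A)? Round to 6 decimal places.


P(A) = P(A|B1)*P(B1) + P(A|B2)*P(B2)
P(A|B1)*P(B1) = 0.391 * 0.196 = 0.076636
P(A|B2)*P(B2) = 0.26 * 0.804 = 0.20904
P(A) = 0.076636 + 0.20904 = 0.285676

0.285676


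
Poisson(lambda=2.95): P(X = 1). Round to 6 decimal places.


P = e^(-lam) * lam^k / k!
e^(-2.95) ≈ 0.05233971
lam^k = 2.95^1 = 2.95
k! = 1! = 1
P = 0.05233971 * 2.95 / 1 ≈ 0.154402

0.154402


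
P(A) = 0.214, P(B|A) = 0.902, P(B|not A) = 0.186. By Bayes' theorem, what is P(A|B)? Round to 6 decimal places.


P(A|B) = P(B|A)*P(A) / P(B), P(B) = P(B|A)*P(A) + P(B|not A)*P(not A)
P(B|A)*P(A) = 0.902 * 0.214 = 0.193028
P(B|not A)*P(not A) = 0.186 * 0.786 = 0.146196
P(B) = 0.193028 + 0.146196 = 0.339224
P(A|B) = 0.193028 / 0.339224 ≈ 0.56902813

0.569028


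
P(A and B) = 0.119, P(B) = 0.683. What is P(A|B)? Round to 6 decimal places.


P(A|B) = P(A and B) / P(B) = 0.119 / 0.683 = 119/683 ≈ 0.17423133

0.174231


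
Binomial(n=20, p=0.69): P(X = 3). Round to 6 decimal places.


P = C(n,k) * p^k * (1-p)^(n-k)
C(20,3) = 1140
p^k = 0.69^3 = 0.328509
(1-p)^(n-k) = 0.31^17 ≈ 0.000000002255012
P = 1140 * 0.328509 * 0.000000002255012 ≈ 0.000001

0.000001


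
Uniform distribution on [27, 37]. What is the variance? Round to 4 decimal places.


Var = (b-a)^2 / 12
(b-a)^2 = (37 - 27)^2 = 100
Var = 100/12 ≈ 8.333333

8.3333


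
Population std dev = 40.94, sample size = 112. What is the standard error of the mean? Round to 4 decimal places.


SE = sigma / sqrt(n)
sqrt(112) ≈ 10.583005
SE = 40.94 / 10.583005 ≈ 3.868466

3.8685


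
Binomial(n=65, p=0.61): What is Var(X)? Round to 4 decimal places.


Var = n*p*(1-p) = 65 * 0.61 * 0.39 = 15.4635

15.4635


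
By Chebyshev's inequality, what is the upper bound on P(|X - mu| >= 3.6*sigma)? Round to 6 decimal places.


P <= 1/k^2
k^2 = 3.6^2 = 12.96
1/k^2 = 1 / 12.96 = 25/324 ≈ 0.07716049

0.077160


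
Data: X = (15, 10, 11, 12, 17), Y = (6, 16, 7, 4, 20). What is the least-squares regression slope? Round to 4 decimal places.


b = sum((xi-xbar)(yi-ybar)) / sum((xi-xbar)^2)
n = 5, xbar = 65/5 = 13, ybar = 53/5 = 10.6
Sxy = sum((xi-xbar)(yi-ybar)) = 26
Sxx = sum((xi-xbar)^2) = 34
b = Sxy / Sxx = 13/17 ≈ 0.764706

0.7647


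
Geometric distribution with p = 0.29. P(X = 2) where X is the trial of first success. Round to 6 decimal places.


P = (1-p)^(k-1) * p
(1-p)^(k-1) = 0.71^1 = 0.71
P = 0.71 * 0.29 = 0.2059

0.205900


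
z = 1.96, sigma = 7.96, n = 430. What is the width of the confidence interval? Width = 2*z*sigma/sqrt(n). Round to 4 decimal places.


width = 2*z*sigma/sqrt(n)
2*z*sigma = 2 * 1.96 * 7.96 = 31.2032
sqrt(430) ≈ 20.736441
width = 31.2032 / 20.736441 ≈ 1.504752

1.5048


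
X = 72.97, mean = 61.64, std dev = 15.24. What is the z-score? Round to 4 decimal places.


z = (X - mu) / sigma
X - mu = 72.97 - 61.64 = 11.33
z = 11.33 / 15.24 = 1133/1524 ≈ 0.743438

0.7434


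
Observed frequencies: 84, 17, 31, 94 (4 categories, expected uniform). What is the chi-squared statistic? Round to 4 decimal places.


chi2 = sum((O-E)^2/E), E = total/4
total = 226, E = 226/4 = 56.5
(84 - 56.5)^2 / 56.5 = 756.25 / 56.5 = 3025/226 ≈ 13.384956
(17 - 56.5)^2 / 56.5 = 1560.25 / 56.5 = 6241/226 ≈ 27.615044
(31 - 56.5)^2 / 56.5 = 650.25 / 56.5 = 2601/226 ≈ 11.508850
(94 - 56.5)^2 / 56.5 = 1406.25 / 56.5 = 5625/226 ≈ 24.889381
chi2 = 8746/113 ≈ 77.398230

77.3982


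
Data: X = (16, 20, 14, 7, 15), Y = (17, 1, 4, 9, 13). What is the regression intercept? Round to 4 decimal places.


a = ybar - b*xbar, where b = sum((xi-xbar)(yi-ybar)) / sum((xi-xbar)^2)
n = 5, xbar = 72/5 = 14.4, ybar = 44/5 = 8.8
Sxy = sum((xi-xbar)(yi-ybar)) = -27.6
Sxx = sum((xi-xbar)^2) = 89.2
b = Sxy / Sxx = -69/223 ≈ -0.309417
a = 8.8 - (-0.309417) * 14.4 = 2956/223 ≈ 13.255605

13.2556


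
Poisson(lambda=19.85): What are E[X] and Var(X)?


E[X] = Var(X) = lambda = 19.85

19.85, 19.85


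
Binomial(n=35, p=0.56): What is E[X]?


E[X] = n*p = 35 * 0.56 = 19.6

19.6


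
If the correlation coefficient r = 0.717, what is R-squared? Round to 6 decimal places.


R^2 = r^2 = (0.717)^2 = 0.514089

0.514089


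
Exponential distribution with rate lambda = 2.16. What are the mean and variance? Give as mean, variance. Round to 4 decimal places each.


mean = 1/lam, var = 1/lam^2
mean = 1 / 2.16 = 25/54 ≈ 0.462963
lam^2 = 2.16^2 = 4.6656
var = 1 / 4.6656 = 625/2916 ≈ 0.214335

0.4630, 0.2143


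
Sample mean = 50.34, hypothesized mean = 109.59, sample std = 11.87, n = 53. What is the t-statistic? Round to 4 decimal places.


t = (xbar - mu0) / (s/sqrt(n))
xbar - mu0 = 50.34 - 109.59 = -59.25
sqrt(53) ≈ 7.28010989
s/sqrt(n) = 11.87 / 7.28010989 ≈ 1.63046989
t = -59.25 / 1.63046989 ≈ -36.339217

-36.3392


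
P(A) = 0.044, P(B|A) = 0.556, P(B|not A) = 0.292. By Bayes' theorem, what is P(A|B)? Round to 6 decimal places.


P(A|B) = P(B|A)*P(A) / P(B), P(B) = P(B|A)*P(A) + P(B|not A)*P(not A)
P(B|A)*P(A) = 0.556 * 0.044 = 0.024464
P(B|not A)*P(not A) = 0.292 * 0.956 = 0.279152
P(B) = 0.024464 + 0.279152 = 0.303616
P(A|B) = 0.024464 / 0.303616 ≈ 0.08057546

0.080575


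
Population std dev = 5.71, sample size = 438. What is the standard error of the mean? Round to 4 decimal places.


SE = sigma / sqrt(n)
sqrt(438) ≈ 20.928450
SE = 5.71 / 20.928450 ≈ 0.272834

0.2728


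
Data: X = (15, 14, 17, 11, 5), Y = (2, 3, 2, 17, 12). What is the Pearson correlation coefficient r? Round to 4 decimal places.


r = sum((xi-xbar)(yi-ybar)) / sqrt(sum((xi-xbar)^2) * sum((yi-ybar)^2))
n = 5, xbar = 62/5 = 12.4, ybar = 36/5 = 7.2
Sxy = sum((xi-xbar)(yi-ybar)) = -93.4
Sxx = sum((xi-xbar)^2) = 87.2
Syy = sum((yi-ybar)^2) = 190.8
sqrt(Sxx*Syy) ≈ 128.987441
r = Sxy / sqrt(Sxx*Syy) = -93.4 / 128.987441 ≈ -0.724102

-0.7241


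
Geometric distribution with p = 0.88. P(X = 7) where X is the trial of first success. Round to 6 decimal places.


P = (1-p)^(k-1) * p
(1-p)^(k-1) = 0.12^6 = 0.000002985984
P = 0.000002985984 * 0.88 ≈ 0.000002627666

0.000003


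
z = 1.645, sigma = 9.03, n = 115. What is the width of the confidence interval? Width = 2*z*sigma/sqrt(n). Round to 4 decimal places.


width = 2*z*sigma/sqrt(n)
2*z*sigma = 2 * 1.645 * 9.03 = 29.7087
sqrt(115) ≈ 10.723805
width = 29.7087 / 10.723805 ≈ 2.770351

2.7704


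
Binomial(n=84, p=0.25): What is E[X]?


E[X] = n*p = 84 * 0.25 = 21

21


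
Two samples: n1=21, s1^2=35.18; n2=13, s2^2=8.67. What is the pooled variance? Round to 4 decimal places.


sp^2 = ((n1-1)*s1^2 + (n2-1)*s2^2)/(n1+n2-2)
(n1-1)*s1^2 = 20 * 35.18 = 703.6
(n2-1)*s2^2 = 12 * 8.67 = 104.04
numerator = 703.6 + 104.04 = 807.64
n1+n2-2 = 32
sp^2 = 807.64 / 32 = 25.23875

25.2388


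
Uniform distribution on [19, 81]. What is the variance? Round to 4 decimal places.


Var = (b-a)^2 / 12
(b-a)^2 = (81 - 19)^2 = 3844
Var = 3844/12 ≈ 320.333333

320.3333


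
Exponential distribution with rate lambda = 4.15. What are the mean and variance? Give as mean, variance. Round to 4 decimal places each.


mean = 1/lam, var = 1/lam^2
mean = 1 / 4.15 = 20/83 ≈ 0.240964
lam^2 = 4.15^2 = 17.2225
var = 1 / 17.2225 = 400/6889 ≈ 0.058064

0.2410, 0.0581


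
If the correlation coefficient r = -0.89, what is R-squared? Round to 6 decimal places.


R^2 = r^2 = (-0.89)^2 = 0.7921

0.792100


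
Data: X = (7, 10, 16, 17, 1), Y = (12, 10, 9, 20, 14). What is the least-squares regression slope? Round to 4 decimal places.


b = sum((xi-xbar)(yi-ybar)) / sum((xi-xbar)^2)
n = 5, xbar = 51/5 = 10.2, ybar = 65/5 = 13
Sxy = sum((xi-xbar)(yi-ybar)) = 19
Sxx = sum((xi-xbar)^2) = 174.8
b = Sxy / Sxx = 5/46 ≈ 0.108696

0.1087


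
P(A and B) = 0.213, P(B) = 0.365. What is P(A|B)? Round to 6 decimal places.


P(A|B) = P(A and B) / P(B) = 0.213 / 0.365 = 213/365 ≈ 0.58356164

0.583562


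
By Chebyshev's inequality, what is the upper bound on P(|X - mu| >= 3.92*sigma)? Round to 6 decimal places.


P <= 1/k^2
k^2 = 3.92^2 = 15.3664
1/k^2 = 1 / 15.3664 = 625/9604 ≈ 0.06507705

0.065077


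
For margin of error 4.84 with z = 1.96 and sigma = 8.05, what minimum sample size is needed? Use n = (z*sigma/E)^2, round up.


z*sigma/E = 1.96 * 8.05 / 4.84 = 7889/2420 ≈ 3.259917
(z*sigma/E)^2 ≈ 10.627061
round up: n = 11

11


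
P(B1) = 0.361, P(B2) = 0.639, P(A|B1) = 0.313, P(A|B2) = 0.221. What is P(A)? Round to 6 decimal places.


P(A) = P(A|B1)*P(B1) + P(A|B2)*P(B2)
P(A|B1)*P(B1) = 0.313 * 0.361 = 0.112993
P(A|B2)*P(B2) = 0.221 * 0.639 = 0.141219
P(A) = 0.112993 + 0.141219 = 0.254212

0.254212


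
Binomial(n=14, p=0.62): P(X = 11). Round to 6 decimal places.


P = C(n,k) * p^k * (1-p)^(n-k)
C(14,11) = 364
p^k = 0.62^11 ≈ 0.005203656
(1-p)^(n-k) = 0.38^3 = 0.054872
P = 364 * 0.005203656 * 0.054872 ≈ 0.103935

0.103935


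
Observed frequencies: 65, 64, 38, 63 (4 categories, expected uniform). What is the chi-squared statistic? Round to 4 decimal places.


chi2 = sum((O-E)^2/E), E = total/4
total = 230, E = 230/4 = 57.5
(65 - 57.5)^2 / 57.5 = 56.25 / 57.5 = 45/46 ≈ 0.978261
(64 - 57.5)^2 / 57.5 = 42.25 / 57.5 = 169/230 ≈ 0.734783
(38 - 57.5)^2 / 57.5 = 380.25 / 57.5 = 1521/230 ≈ 6.613043
(63 - 57.5)^2 / 57.5 = 30.25 / 57.5 = 121/230 ≈ 0.526087
chi2 = 1018/115 ≈ 8.852174

8.8522


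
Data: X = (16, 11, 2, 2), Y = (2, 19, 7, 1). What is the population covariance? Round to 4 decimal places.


Cov = (1/n)*sum((xi-xbar)(yi-ybar))
n = 4, xbar = 31/4 = 7.75, ybar = 29/4 = 7.25
sum((xi-xbar)(yi-ybar)) = 32.25
Cov = 32.25 / 4 = 8.0625

8.0625


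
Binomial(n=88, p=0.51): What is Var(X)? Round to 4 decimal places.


Var = n*p*(1-p) = 88 * 0.51 * 0.49 = 21.9912

21.9912


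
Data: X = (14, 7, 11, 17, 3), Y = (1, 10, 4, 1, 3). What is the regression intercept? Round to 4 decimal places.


a = ybar - b*xbar, where b = sum((xi-xbar)(yi-ybar)) / sum((xi-xbar)^2)
n = 5, xbar = 52/5 = 10.4, ybar = 19/5 = 3.8
Sxy = sum((xi-xbar)(yi-ybar)) = -43.6
Sxx = sum((xi-xbar)^2) = 123.2
b = Sxy / Sxx = -109/308 ≈ -0.353896
a = 3.8 - (-0.353896) * 10.4 = 576/77 ≈ 7.480519

7.4805


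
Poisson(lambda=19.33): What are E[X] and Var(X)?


E[X] = Var(X) = lambda = 19.33

19.33, 19.33


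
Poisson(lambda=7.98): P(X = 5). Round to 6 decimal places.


P = e^(-lam) * lam^k / k!
e^(-7.98) ≈ 0.0003422394
lam^k = 7.98^5 ≈ 32360.442886
k! = 5! = 120
P = 0.0003422394 * 32360.442886 / 120 ≈ 0.092292

0.092292


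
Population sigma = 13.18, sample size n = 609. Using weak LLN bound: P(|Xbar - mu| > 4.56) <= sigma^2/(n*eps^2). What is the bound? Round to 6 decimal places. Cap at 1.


bound = min(1, sigma^2/(n*eps^2))
sigma^2 = 13.18^2 = 173.7124
n*eps^2 = 609 * 4.56^2 = 609 * 20.7936 = 12663.3024
sigma^2/(n*eps^2) = 173.7124 / 12663.3024 ≈ 0.01371778

0.013718


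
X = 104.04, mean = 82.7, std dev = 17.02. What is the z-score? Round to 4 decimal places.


z = (X - mu) / sigma
X - mu = 104.04 - 82.7 = 21.34
z = 21.34 / 17.02 = 1067/851 ≈ 1.253819

1.2538


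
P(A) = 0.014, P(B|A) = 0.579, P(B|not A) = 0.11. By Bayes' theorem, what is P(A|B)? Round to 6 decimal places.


P(A|B) = P(B|A)*P(A) / P(B), P(B) = P(B|A)*P(A) + P(B|not A)*P(not A)
P(B|A)*P(A) = 0.579 * 0.014 = 0.008106
P(B|not A)*P(not A) = 0.11 * 0.986 = 0.10846
P(B) = 0.008106 + 0.10846 = 0.116566
P(A|B) = 0.008106 / 0.116566 ≈ 0.06954000

0.069540


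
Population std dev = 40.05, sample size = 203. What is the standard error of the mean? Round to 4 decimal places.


SE = sigma / sqrt(n)
sqrt(203) ≈ 14.247807
SE = 40.05 / 14.247807 ≈ 2.810959

2.8110


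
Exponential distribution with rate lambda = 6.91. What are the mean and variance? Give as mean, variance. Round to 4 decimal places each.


mean = 1/lam, var = 1/lam^2
mean = 1 / 6.91 = 100/691 ≈ 0.144718
lam^2 = 6.91^2 = 47.7481
var = 1 / 47.7481 ≈ 0.020943

0.1447, 0.0209


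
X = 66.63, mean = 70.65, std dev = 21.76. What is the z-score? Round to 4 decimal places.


z = (X - mu) / sigma
X - mu = 66.63 - 70.65 = -4.02
z = -4.02 / 21.76 = -201/1088 ≈ -0.184743

-0.1847


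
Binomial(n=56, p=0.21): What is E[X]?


E[X] = n*p = 56 * 0.21 = 11.76

11.76


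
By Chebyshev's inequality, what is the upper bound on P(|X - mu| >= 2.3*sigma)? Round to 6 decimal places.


P <= 1/k^2
k^2 = 2.3^2 = 5.29
1/k^2 = 1 / 5.29 = 100/529 ≈ 0.18903592

0.189036


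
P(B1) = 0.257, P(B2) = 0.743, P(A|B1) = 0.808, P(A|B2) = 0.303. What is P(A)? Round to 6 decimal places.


P(A) = P(A|B1)*P(B1) + P(A|B2)*P(B2)
P(A|B1)*P(B1) = 0.808 * 0.257 = 0.207656
P(A|B2)*P(B2) = 0.303 * 0.743 = 0.225129
P(A) = 0.207656 + 0.225129 = 0.432785

0.432785


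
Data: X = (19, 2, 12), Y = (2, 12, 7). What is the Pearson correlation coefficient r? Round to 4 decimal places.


r = sum((xi-xbar)(yi-ybar)) / sqrt(sum((xi-xbar)^2) * sum((yi-ybar)^2))
n = 3, xbar = 33/3 = 11, ybar = 21/3 = 7
Sxy = sum((xi-xbar)(yi-ybar)) = -85
Sxx = sum((xi-xbar)^2) = 146
Syy = sum((yi-ybar)^2) = 50
sqrt(Sxx*Syy) ≈ 85.440037
r = Sxy / sqrt(Sxx*Syy) = -85 / 85.440037 ≈ -0.994850

-0.9948


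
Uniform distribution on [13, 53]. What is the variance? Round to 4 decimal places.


Var = (b-a)^2 / 12
(b-a)^2 = (53 - 13)^2 = 1600
Var = 1600/12 ≈ 133.333333

133.3333


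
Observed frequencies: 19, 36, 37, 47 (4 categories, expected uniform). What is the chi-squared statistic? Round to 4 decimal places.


chi2 = sum((O-E)^2/E), E = total/4
total = 139, E = 139/4 = 34.75
(19 - 34.75)^2 / 34.75 = 248.0625 / 34.75 = 3969/556 ≈ 7.138489
(36 - 34.75)^2 / 34.75 = 1.5625 / 34.75 = 25/556 ≈ 0.044964
(37 - 34.75)^2 / 34.75 = 5.0625 / 34.75 = 81/556 ≈ 0.145683
(47 - 34.75)^2 / 34.75 = 150.0625 / 34.75 = 2401/556 ≈ 4.318345
chi2 = 1619/139 ≈ 11.647482

11.6475


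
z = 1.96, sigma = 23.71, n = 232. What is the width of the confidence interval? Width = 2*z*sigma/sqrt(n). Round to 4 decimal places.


width = 2*z*sigma/sqrt(n)
2*z*sigma = 2 * 1.96 * 23.71 = 92.9432
sqrt(232) ≈ 15.231546
width = 92.9432 / 15.231546 ≈ 6.102020

6.1020


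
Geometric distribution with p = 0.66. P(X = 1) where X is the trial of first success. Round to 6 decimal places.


P = (1-p)^(k-1) * p
(1-p)^(k-1) = 0.34^0 = 1
P = 1 * 0.66 = 0.66

0.660000


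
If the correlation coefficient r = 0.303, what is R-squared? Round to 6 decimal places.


R^2 = r^2 = (0.303)^2 = 0.091809

0.091809


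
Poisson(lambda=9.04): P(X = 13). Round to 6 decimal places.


P = e^(-lam) * lam^k / k!
e^(-9.04) ≈ 0.0001185708
lam^k = 9.04^13 ≈ 2692710080481.306014
k! = 13! = 6227020800
P = 0.0001185708 * 2692710080481.306014 / 6227020800 ≈ 0.051273

0.051273


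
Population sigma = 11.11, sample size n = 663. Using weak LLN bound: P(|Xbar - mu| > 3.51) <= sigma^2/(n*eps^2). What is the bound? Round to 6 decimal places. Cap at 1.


bound = min(1, sigma^2/(n*eps^2))
sigma^2 = 11.11^2 = 123.4321
n*eps^2 = 663 * 3.51^2 = 663 * 12.3201 = 8168.2263
sigma^2/(n*eps^2) = 123.4321 / 8168.2263 ≈ 0.01511125

0.015111


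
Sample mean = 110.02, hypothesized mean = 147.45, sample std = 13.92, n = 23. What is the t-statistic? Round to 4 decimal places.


t = (xbar - mu0) / (s/sqrt(n))
xbar - mu0 = 110.02 - 147.45 = -37.43
sqrt(23) ≈ 4.79583152
s/sqrt(n) = 13.92 / 4.79583152 ≈ 2.90252064
t = -37.43 / 2.90252064 ≈ -12.895688

-12.8957


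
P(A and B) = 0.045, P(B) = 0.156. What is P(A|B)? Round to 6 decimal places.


P(A|B) = P(A and B) / P(B) = 0.045 / 0.156 = 15/52 ≈ 0.28846154

0.288462


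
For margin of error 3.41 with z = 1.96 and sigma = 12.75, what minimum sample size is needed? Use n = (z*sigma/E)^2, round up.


z*sigma/E = 1.96 * 12.75 / 3.41 = 2499/341 ≈ 7.328446
(z*sigma/E)^2 ≈ 53.706117
round up: n = 54

54


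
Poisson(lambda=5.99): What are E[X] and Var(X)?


E[X] = Var(X) = lambda = 5.99

5.99, 5.99


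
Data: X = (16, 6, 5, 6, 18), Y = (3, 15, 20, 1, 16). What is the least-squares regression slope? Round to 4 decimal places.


b = sum((xi-xbar)(yi-ybar)) / sum((xi-xbar)^2)
n = 5, xbar = 51/5 = 10.2, ybar = 55/5 = 11
Sxy = sum((xi-xbar)(yi-ybar)) = -29
Sxx = sum((xi-xbar)^2) = 156.8
b = Sxy / Sxx = -145/784 ≈ -0.184949

-0.1849


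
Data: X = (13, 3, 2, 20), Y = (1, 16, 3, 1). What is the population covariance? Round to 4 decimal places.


Cov = (1/n)*sum((xi-xbar)(yi-ybar))
n = 4, xbar = 38/4 = 9.5, ybar = 21/4 = 5.25
sum((xi-xbar)(yi-ybar)) = -112.5
Cov = -112.5 / 4 = -28.125

-28.1250


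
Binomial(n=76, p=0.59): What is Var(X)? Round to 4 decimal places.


Var = n*p*(1-p) = 76 * 0.59 * 0.41 = 18.3844

18.3844


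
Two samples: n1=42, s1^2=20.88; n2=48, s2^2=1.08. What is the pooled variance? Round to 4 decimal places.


sp^2 = ((n1-1)*s1^2 + (n2-1)*s2^2)/(n1+n2-2)
(n1-1)*s1^2 = 41 * 20.88 = 856.08
(n2-1)*s2^2 = 47 * 1.08 = 50.76
numerator = 856.08 + 50.76 = 906.84
n1+n2-2 = 88
sp^2 = 906.84 / 88 = 10.305

10.3050


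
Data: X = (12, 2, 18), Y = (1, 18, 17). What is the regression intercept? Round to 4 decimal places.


a = ybar - b*xbar, where b = sum((xi-xbar)(yi-ybar)) / sum((xi-xbar)^2)
n = 3, xbar = 32/3 ≈ 10.666667, ybar = 36/3 = 12
Sxy = sum((xi-xbar)(yi-ybar)) = -30
Sxx = sum((xi-xbar)^2) = 392/3 ≈ 130.666667
b = Sxy / Sxx = -45/196 ≈ -0.229592
a = 12 - (-0.229592) * 10.666667 = 708/49 ≈ 14.448980

14.4490


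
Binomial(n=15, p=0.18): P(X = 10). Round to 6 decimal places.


P = C(n,k) * p^k * (1-p)^(n-k)
C(15,10) = 3003
p^k = 0.18^10 ≈ 0.00000003570467
(1-p)^(n-k) = 0.82^5 ≈ 0.3707398
P = 3003 * 0.00000003570467 * 0.3707398 ≈ 0.000040

0.000040


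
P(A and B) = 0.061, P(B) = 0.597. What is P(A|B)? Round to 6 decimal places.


P(A|B) = P(A and B) / P(B) = 0.061 / 0.597 = 61/597 ≈ 0.10217755

0.102178


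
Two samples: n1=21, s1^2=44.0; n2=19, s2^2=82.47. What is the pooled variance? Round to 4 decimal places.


sp^2 = ((n1-1)*s1^2 + (n2-1)*s2^2)/(n1+n2-2)
(n1-1)*s1^2 = 20 * 44.0 = 880
(n2-1)*s2^2 = 18 * 82.47 = 1484.46
numerator = 880 + 1484.46 = 2364.46
n1+n2-2 = 38
sp^2 = 2364.46 / 38 = 118223/1900 ≈ 62.222632

62.2226


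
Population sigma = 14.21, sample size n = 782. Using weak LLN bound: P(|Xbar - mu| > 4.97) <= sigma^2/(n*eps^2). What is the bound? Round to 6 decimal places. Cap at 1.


bound = min(1, sigma^2/(n*eps^2))
sigma^2 = 14.21^2 = 201.9241
n*eps^2 = 782 * 4.97^2 = 782 * 24.7009 = 19316.1038
sigma^2/(n*eps^2) = 201.9241 / 19316.1038 ≈ 0.01045367

0.010454


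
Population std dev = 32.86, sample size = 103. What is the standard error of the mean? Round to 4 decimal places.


SE = sigma / sqrt(n)
sqrt(103) ≈ 10.148892
SE = 32.86 / 10.148892 ≈ 3.237792

3.2378


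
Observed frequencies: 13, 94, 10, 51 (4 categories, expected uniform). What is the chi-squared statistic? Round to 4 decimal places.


chi2 = sum((O-E)^2/E), E = total/4
total = 168, E = 168/4 = 42
(13 - 42)^2 / 42 = 841 / 42 = 841/42 ≈ 20.023810
(94 - 42)^2 / 42 = 2704 / 42 = 1352/21 ≈ 64.380952
(10 - 42)^2 / 42 = 1024 / 42 = 512/21 ≈ 24.380952
(51 - 42)^2 / 42 = 81 / 42 = 27/14 ≈ 1.928571
chi2 = 775/7 ≈ 110.714286

110.7143


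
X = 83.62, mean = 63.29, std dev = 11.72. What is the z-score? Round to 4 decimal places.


z = (X - mu) / sigma
X - mu = 83.62 - 63.29 = 20.33
z = 20.33 / 11.72 = 2033/1172 ≈ 1.734642

1.7346


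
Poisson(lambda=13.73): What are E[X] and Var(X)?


E[X] = Var(X) = lambda = 13.73

13.73, 13.73


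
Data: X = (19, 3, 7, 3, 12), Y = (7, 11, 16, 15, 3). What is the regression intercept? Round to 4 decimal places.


a = ybar - b*xbar, where b = sum((xi-xbar)(yi-ybar)) / sum((xi-xbar)^2)
n = 5, xbar = 44/5 = 8.8, ybar = 52/5 = 10.4
Sxy = sum((xi-xbar)(yi-ybar)) = -98.6
Sxx = sum((xi-xbar)^2) = 184.8
b = Sxy / Sxx = -493/924 ≈ -0.533550
a = 10.4 - (-0.533550) * 8.8 = 317/21 ≈ 15.095238

15.0952


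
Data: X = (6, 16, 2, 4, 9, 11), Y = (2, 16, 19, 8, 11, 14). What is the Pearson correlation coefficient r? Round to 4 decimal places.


r = sum((xi-xbar)(yi-ybar)) / sqrt(sum((xi-xbar)^2) * sum((yi-ybar)^2))
n = 6, xbar = 48/6 = 8, ybar = 70/6 = 35/3 ≈ 11.666667
Sxy = sum((xi-xbar)(yi-ybar)) = 31
Sxx = sum((xi-xbar)^2) = 130
Syy = sum((yi-ybar)^2) = 556/3 ≈ 185.333333
sqrt(Sxx*Syy) ≈ 155.220274
r = Sxy / sqrt(Sxx*Syy) = 31 / 155.220274 ≈ 0.199716

0.1997


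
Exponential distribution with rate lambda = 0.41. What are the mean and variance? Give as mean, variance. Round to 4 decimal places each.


mean = 1/lam, var = 1/lam^2
mean = 1 / 0.41 = 100/41 ≈ 2.439024
lam^2 = 0.41^2 = 0.1681
var = 1 / 0.1681 = 10000/1681 ≈ 5.948840

2.4390, 5.9488


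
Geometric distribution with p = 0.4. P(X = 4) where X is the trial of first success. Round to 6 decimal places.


P = (1-p)^(k-1) * p
(1-p)^(k-1) = 0.6^3 = 0.216
P = 0.216 * 0.4 = 0.0864

0.086400


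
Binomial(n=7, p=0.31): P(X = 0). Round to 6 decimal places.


P = C(n,k) * p^k * (1-p)^(n-k)
C(7,0) = 1
p^k = 0.31^0 = 1
(1-p)^(n-k) = 0.69^7 ≈ 0.07446353
P = 1 * 1 * 0.07446353 ≈ 0.074464

0.074464


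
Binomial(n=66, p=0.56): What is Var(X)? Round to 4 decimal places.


Var = n*p*(1-p) = 66 * 0.56 * 0.44 = 16.2624

16.2624


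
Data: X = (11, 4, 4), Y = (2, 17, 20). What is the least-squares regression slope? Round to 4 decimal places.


b = sum((xi-xbar)(yi-ybar)) / sum((xi-xbar)^2)
n = 3, xbar = 19/3 ≈ 6.333333, ybar = 39/3 = 13
Sxy = sum((xi-xbar)(yi-ybar)) = -77
Sxx = sum((xi-xbar)^2) = 98/3 ≈ 32.666667
b = Sxy / Sxx = -33/14 ≈ -2.357143

-2.3571


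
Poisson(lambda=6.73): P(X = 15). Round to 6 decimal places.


P = e^(-lam) * lam^k / k!
e^(-6.73) ≈ 0.001194533
lam^k = 6.73^15 ≈ 2631636876056.771325
k! = 15! = 1307674368000
P = 0.001194533 * 2631636876056.771325 / 1307674368000 ≈ 0.002404

0.002404


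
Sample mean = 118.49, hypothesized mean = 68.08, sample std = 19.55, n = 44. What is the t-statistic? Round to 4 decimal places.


t = (xbar - mu0) / (s/sqrt(n))
xbar - mu0 = 118.49 - 68.08 = 50.41
sqrt(44) ≈ 6.63324958
s/sqrt(n) = 19.55 / 6.63324958 ≈ 2.94727339
t = 50.41 / 2.94727339 ≈ 17.103944

17.1039


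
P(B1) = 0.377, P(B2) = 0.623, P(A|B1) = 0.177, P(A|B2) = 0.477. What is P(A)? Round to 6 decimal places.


P(A) = P(A|B1)*P(B1) + P(A|B2)*P(B2)
P(A|B1)*P(B1) = 0.177 * 0.377 = 0.066729
P(A|B2)*P(B2) = 0.477 * 0.623 = 0.297171
P(A) = 0.066729 + 0.297171 = 0.3639

0.363900


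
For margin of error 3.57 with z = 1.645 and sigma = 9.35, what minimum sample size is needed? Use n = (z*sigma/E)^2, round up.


z*sigma/E = 1.645 * 9.35 / 3.57 = 517/120 ≈ 4.308333
(z*sigma/E)^2 ≈ 18.561736
round up: n = 19

19


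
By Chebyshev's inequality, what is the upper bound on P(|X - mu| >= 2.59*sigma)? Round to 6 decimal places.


P <= 1/k^2
k^2 = 2.59^2 = 6.7081
1/k^2 = 1 / 6.7081 ≈ 0.14907351

0.149074


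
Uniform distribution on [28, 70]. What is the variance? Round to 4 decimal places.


Var = (b-a)^2 / 12
(b-a)^2 = (70 - 28)^2 = 1764
Var = 1764/12 = 147

147.0000


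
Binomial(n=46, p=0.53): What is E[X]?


E[X] = n*p = 46 * 0.53 = 24.38

24.38


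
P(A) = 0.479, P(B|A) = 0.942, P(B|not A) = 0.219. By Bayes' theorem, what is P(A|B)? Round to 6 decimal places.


P(A|B) = P(B|A)*P(A) / P(B), P(B) = P(B|A)*P(A) + P(B|not A)*P(not A)
P(B|A)*P(A) = 0.942 * 0.479 = 0.451218
P(B|not A)*P(not A) = 0.219 * 0.521 = 0.114099
P(B) = 0.451218 + 0.114099 = 0.565317
P(A|B) = 0.451218 / 0.565317 ≈ 0.79816811

0.798168


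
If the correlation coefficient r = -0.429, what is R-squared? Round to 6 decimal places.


R^2 = r^2 = (-0.429)^2 = 0.184041

0.184041


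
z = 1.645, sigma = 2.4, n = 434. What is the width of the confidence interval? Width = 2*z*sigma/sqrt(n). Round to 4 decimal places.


width = 2*z*sigma/sqrt(n)
2*z*sigma = 2 * 1.645 * 2.4 = 7.896
sqrt(434) ≈ 20.832667
width = 7.896 / 20.832667 ≈ 0.379020

0.3790


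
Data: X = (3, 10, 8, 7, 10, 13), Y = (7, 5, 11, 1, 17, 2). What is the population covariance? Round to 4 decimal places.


Cov = (1/n)*sum((xi-xbar)(yi-ybar))
n = 6, xbar = 51/6 = 8.5, ybar = 43/6 ≈ 7.166667
sum((xi-xbar)(yi-ybar)) = -3.5
Cov = -3.5 / 6 = -7/12 ≈ -0.583333

-0.5833


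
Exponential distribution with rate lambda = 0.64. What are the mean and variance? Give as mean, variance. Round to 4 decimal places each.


mean = 1/lam, var = 1/lam^2
mean = 1 / 0.64 = 1.5625
lam^2 = 0.64^2 = 0.4096
var = 1 / 0.4096 = 625/256 ≈ 2.441406

1.5625, 2.4414


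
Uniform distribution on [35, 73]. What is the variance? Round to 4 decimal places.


Var = (b-a)^2 / 12
(b-a)^2 = (73 - 35)^2 = 1444
Var = 1444/12 ≈ 120.333333

120.3333


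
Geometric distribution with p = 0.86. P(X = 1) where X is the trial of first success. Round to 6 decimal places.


P = (1-p)^(k-1) * p
(1-p)^(k-1) = 0.14^0 = 1
P = 1 * 0.86 = 0.86

0.860000


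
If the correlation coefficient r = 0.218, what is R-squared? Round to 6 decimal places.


R^2 = r^2 = (0.218)^2 = 0.047524

0.047524


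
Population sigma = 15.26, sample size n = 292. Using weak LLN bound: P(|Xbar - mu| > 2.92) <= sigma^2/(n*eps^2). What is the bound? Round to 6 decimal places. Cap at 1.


bound = min(1, sigma^2/(n*eps^2))
sigma^2 = 15.26^2 = 232.8676
n*eps^2 = 292 * 2.92^2 = 292 * 8.5264 = 2489.7088
sigma^2/(n*eps^2) = 232.8676 / 2489.7088 ≈ 0.09353206

0.093532


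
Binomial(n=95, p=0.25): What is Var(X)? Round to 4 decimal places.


Var = n*p*(1-p) = 95 * 0.25 * 0.75 = 17.8125

17.8125


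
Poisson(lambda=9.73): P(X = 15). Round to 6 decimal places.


P = e^(-lam) * lam^k / k!
e^(-9.73) ≈ 0.00005947229
lam^k = 9.73^15 ≈ 663273435704332.306359
k! = 15! = 1307674368000
P = 0.00005947229 * 663273435704332.306359 / 1307674368000 ≈ 0.030165

0.030165


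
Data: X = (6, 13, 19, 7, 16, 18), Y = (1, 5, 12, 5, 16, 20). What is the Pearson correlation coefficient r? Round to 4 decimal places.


r = sum((xi-xbar)(yi-ybar)) / sqrt(sum((xi-xbar)^2) * sum((yi-ybar)^2))
n = 6, xbar = 79/6 ≈ 13.166667, ybar = 59/6 ≈ 9.833333
Sxy = sum((xi-xbar)(yi-ybar)) = 1039/6 ≈ 173.166667
Sxx = sum((xi-xbar)^2) = 929/6 ≈ 154.833333
Syy = sum((yi-ybar)^2) = 1625/6 ≈ 270.833333
sqrt(Sxx*Syy) ≈ 204.777996
r = Sxy / sqrt(Sxx*Syy) = 173.166667 / 204.777996 ≈ 0.845631

0.8456


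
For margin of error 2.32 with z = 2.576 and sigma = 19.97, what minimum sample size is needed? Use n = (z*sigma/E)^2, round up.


z*sigma/E = 2.576 * 19.97 / 2.32 ≈ 22.173586
(z*sigma/E)^2 ≈ 491.667925
round up: n = 492

492


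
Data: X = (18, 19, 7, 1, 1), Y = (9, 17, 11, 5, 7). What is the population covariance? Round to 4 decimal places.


Cov = (1/n)*sum((xi-xbar)(yi-ybar))
n = 5, xbar = 46/5 = 9.2, ybar = 49/5 = 9.8
sum((xi-xbar)(yi-ybar)) = 123.2
Cov = 123.2 / 5 = 24.64

24.6400


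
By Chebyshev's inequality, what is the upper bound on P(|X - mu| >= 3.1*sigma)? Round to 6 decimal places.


P <= 1/k^2
k^2 = 3.1^2 = 9.61
1/k^2 = 1 / 9.61 = 100/961 ≈ 0.10405827

0.104058


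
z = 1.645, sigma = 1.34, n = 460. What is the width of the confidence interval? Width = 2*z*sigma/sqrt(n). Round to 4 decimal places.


width = 2*z*sigma/sqrt(n)
2*z*sigma = 2 * 1.645 * 1.34 = 4.4086
sqrt(460) ≈ 21.447611
width = 4.4086 / 21.447611 ≈ 0.205552

0.2056


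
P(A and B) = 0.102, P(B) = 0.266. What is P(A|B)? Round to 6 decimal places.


P(A|B) = P(A and B) / P(B) = 0.102 / 0.266 = 51/133 ≈ 0.38345865

0.383459


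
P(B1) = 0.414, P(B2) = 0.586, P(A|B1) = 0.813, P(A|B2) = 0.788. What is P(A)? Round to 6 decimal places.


P(A) = P(A|B1)*P(B1) + P(A|B2)*P(B2)
P(A|B1)*P(B1) = 0.813 * 0.414 = 0.336582
P(A|B2)*P(B2) = 0.788 * 0.586 = 0.461768
P(A) = 0.336582 + 0.461768 = 0.79835

0.798350


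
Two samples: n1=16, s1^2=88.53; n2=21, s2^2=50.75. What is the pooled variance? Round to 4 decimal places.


sp^2 = ((n1-1)*s1^2 + (n2-1)*s2^2)/(n1+n2-2)
(n1-1)*s1^2 = 15 * 88.53 = 1327.95
(n2-1)*s2^2 = 20 * 50.75 = 1015
numerator = 1327.95 + 1015 = 2342.95
n1+n2-2 = 35
sp^2 = 2342.95 / 35 = 46859/700 ≈ 66.941429

66.9414


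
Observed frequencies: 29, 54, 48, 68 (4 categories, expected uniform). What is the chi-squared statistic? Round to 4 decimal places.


chi2 = sum((O-E)^2/E), E = total/4
total = 199, E = 199/4 = 49.75
(29 - 49.75)^2 / 49.75 = 430.5625 / 49.75 = 6889/796 ≈ 8.654523
(54 - 49.75)^2 / 49.75 = 18.0625 / 49.75 = 289/796 ≈ 0.363065
(48 - 49.75)^2 / 49.75 = 3.0625 / 49.75 = 49/796 ≈ 0.061558
(68 - 49.75)^2 / 49.75 = 333.0625 / 49.75 = 5329/796 ≈ 6.694724
chi2 = 3139/199 ≈ 15.773869

15.7739


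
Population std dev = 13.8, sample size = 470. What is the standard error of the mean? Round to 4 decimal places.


SE = sigma / sqrt(n)
sqrt(470) ≈ 21.679483
SE = 13.8 / 21.679483 ≈ 0.636547

0.6365


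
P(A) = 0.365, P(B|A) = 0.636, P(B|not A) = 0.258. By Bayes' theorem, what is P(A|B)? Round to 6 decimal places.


P(A|B) = P(B|A)*P(A) / P(B), P(B) = P(B|A)*P(A) + P(B|not A)*P(not A)
P(B|A)*P(A) = 0.636 * 0.365 = 0.23214
P(B|not A)*P(not A) = 0.258 * 0.635 = 0.16383
P(B) = 0.23214 + 0.16383 = 0.39597
P(A|B) = 0.23214 / 0.39597 ≈ 0.58625653

0.586257


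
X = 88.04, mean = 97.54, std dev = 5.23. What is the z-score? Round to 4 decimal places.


z = (X - mu) / sigma
X - mu = 88.04 - 97.54 = -9.5
z = -9.5 / 5.23 = -950/523 ≈ -1.816444

-1.8164


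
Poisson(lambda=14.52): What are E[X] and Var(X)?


E[X] = Var(X) = lambda = 14.52

14.52, 14.52


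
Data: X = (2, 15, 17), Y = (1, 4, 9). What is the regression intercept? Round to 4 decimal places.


a = ybar - b*xbar, where b = sum((xi-xbar)(yi-ybar)) / sum((xi-xbar)^2)
n = 3, xbar = 34/3 ≈ 11.333333, ybar = 14/3 ≈ 4.666667
Sxy = sum((xi-xbar)(yi-ybar)) = 169/3 ≈ 56.333333
Sxx = sum((xi-xbar)^2) = 398/3 ≈ 132.666667
b = Sxy / Sxx = 169/398 ≈ 0.424623
a = 4.666667 - 0.424623 * 11.333333 = -29/199 ≈ -0.145729

-0.1457


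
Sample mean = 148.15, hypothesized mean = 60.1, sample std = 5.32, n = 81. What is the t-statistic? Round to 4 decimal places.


t = (xbar - mu0) / (s/sqrt(n))
xbar - mu0 = 148.15 - 60.1 = 88.05
sqrt(81) = 9
s/sqrt(n) = 5.32 / 9 = 133/225 ≈ 0.59111111
t = 88.05 / 0.59111111 = 79245/532 ≈ 148.956767

148.9568


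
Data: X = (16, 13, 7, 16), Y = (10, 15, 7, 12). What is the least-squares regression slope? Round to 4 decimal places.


b = sum((xi-xbar)(yi-ybar)) / sum((xi-xbar)^2)
n = 4, xbar = 52/4 = 13, ybar = 44/4 = 11
Sxy = sum((xi-xbar)(yi-ybar)) = 24
Sxx = sum((xi-xbar)^2) = 54
b = Sxy / Sxx = 4/9 ≈ 0.444444

0.4444


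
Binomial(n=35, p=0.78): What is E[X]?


E[X] = n*p = 35 * 0.78 = 27.3

27.3


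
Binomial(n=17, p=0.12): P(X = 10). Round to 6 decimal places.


P = C(n,k) * p^k * (1-p)^(n-k)
C(17,10) = 19448
p^k = 0.12^10 ≈ 0.0000000006191736
(1-p)^(n-k) = 0.88^7 ≈ 0.4086756
P = 19448 * 0.0000000006191736 * 0.4086756 ≈ 0.000005

0.000005


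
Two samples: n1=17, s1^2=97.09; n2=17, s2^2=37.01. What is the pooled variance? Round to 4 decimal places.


sp^2 = ((n1-1)*s1^2 + (n2-1)*s2^2)/(n1+n2-2)
(n1-1)*s1^2 = 16 * 97.09 = 1553.44
(n2-1)*s2^2 = 16 * 37.01 = 592.16
numerator = 1553.44 + 592.16 = 2145.6
n1+n2-2 = 32
sp^2 = 2145.6 / 32 = 67.05

67.0500


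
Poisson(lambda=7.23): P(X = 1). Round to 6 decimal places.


P = e^(-lam) * lam^k / k!
e^(-7.23) ≈ 0.0007245209
lam^k = 7.23^1 = 7.23
k! = 1! = 1
P = 0.0007245209 * 7.23 / 1 ≈ 0.005238

0.005238


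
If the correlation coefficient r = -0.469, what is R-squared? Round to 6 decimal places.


R^2 = r^2 = (-0.469)^2 = 0.219961

0.219961


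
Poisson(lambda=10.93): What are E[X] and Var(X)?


E[X] = Var(X) = lambda = 10.93

10.93, 10.93


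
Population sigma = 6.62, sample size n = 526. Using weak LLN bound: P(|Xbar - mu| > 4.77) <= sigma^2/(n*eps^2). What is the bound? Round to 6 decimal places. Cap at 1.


bound = min(1, sigma^2/(n*eps^2))
sigma^2 = 6.62^2 = 43.8244
n*eps^2 = 526 * 4.77^2 = 526 * 22.7529 = 11968.0254
sigma^2/(n*eps^2) = 43.8244 / 11968.0254 ≈ 0.00366179

0.003662


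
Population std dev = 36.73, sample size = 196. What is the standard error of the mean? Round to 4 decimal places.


SE = sigma / sqrt(n)
sqrt(196) = 14
SE = 36.73 / 14 = 3673/1400 ≈ 2.623571

2.6236
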